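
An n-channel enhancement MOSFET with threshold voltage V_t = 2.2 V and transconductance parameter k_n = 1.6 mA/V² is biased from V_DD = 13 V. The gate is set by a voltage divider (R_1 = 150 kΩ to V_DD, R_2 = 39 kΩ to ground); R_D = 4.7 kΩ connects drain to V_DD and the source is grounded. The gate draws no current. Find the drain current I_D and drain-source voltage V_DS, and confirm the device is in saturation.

I_D ≈ 0.19 mA, V_DS ≈ 12 V

V_G = V_DD·R_2/(R_1+R_2) = 13×39/189 = 2.68 V. With the source grounded, V_GS = V_G = 2.68 V.
Assume saturation: I_D = (k_n/2)(V_GS − V_t)² = (1.6/2)×(2.68 − 2.2)² = 0.8×0.483² = 0.186 mA.
V_DS = V_DD − I_D·R_D = 13 − 0.186×4.7 = 12.1 V.
Saturation requires V_DS ≥ V_GS − V_t = 0.483 V; 12.1 ≥ 0.483 ✓.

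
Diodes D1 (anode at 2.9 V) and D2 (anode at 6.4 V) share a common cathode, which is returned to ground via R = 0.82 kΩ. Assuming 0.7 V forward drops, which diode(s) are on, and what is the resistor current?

Only D2 conducts; I_R ≈ 7 mA

Assume both conduct. Then node N would need to be at both 2.9−0.7 = 2.2 V and 6.4−0.7 = 5.7 V, which is impossible.
Assume only D2 conducts: V_N = 6.4 − 0.7 = 5.7 V, so I_R = 5.7/0.82 = 6.95 mA.
Check D1: its anode-to-cathode voltage is 2.9 − 5.7 = -2.8 V < 0.7 V, so it is off. The assumption is consistent.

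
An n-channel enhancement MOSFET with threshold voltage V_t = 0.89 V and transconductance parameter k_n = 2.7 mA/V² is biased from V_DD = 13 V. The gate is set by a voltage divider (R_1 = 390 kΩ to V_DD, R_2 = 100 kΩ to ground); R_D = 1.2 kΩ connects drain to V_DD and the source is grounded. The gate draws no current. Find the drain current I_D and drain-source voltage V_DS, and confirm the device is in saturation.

I_D ≈ 4.2 mA, V_DS ≈ 8 V

V_G = V_DD·R_2/(R_1+R_2) = 13×100/490 = 2.65 V. With the source grounded, V_GS = V_G = 2.65 V.
Assume saturation: I_D = (k_n/2)(V_GS − V_t)² = (2.7/2)×(2.65 − 0.89)² = 1.35×1.76² = 4.2 mA.
V_DS = V_DD − I_D·R_D = 13 − 4.2×1.2 = 7.96 V.
Saturation requires V_DS ≥ V_GS − V_t = 1.76 V; 7.96 ≥ 1.76 ✓.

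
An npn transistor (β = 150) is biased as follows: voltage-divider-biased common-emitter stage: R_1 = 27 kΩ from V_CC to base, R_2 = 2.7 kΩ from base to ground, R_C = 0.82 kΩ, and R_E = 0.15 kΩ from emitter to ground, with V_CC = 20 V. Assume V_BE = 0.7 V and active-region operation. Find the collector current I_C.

Thevenize the base divider: V_Th = V_CC·R_2/(R_1+R_2) = 20×2.7/29.7 = 1.82 V, R_Th = R_1‖R_2 = 2.45 kΩ.
Base-emitter loop: V_Th = I_B·R_Th + V_BE + (β+1)I_B·R_E, so I_B = (1.82 − 0.7) / (2.45 + 151×0.15) = 0.0445 mA.
I_C = β·I_B = 150×0.0445 = 6.68 mA, and I_E = (β+1)I_B = 6.73 mA.
V_CE = V_CC − I_C·R_C − I_E·R_E = 20 − 6.68×0.82 − 6.73×0.15 = 13.5 V.
V_CE = 13.5 V > 0.2 V confirms active-region operation.

I_C ≈ 6.7 mA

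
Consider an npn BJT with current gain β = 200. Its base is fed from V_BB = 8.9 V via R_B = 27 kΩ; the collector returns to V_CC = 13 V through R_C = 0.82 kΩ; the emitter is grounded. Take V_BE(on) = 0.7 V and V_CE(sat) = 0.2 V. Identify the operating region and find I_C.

Assume active: I_B = (8.9 − 0.7)/27 = 0.304 mA, giving I_C = β·I_B = 60.7 mA.
But then V_CE = 13 − 60.7×0.82 = -36.8 V < V_CE(sat) = 0.2 V — impossible in the active region.
So the transistor is saturated. With V_CE = 0.2 V, I_C = (V_CC − 0.2)/R_C = 12.8/0.82 = 15.6 mA.
Check: β·I_B = 60.7 mA > I_C = 15.6 mA, confirming saturation.

saturation; I_C ≈ 16 mA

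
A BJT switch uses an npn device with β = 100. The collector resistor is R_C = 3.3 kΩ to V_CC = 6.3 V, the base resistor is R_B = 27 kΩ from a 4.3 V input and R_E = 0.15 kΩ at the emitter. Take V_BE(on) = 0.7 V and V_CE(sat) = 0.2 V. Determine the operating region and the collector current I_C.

Assume active: I_B = (4.3 − 0.7)/(27 + 101×0.15) = 0.0854 mA, I_C = β·I_B = 8.54 mA.
Then V_CE = 6.3 − 8.54×3.3 − 8.63×0.15 = -23.2 V < 0.2 V — the active assumption fails.
Re-solve with V_CE = 0.2 V. KCL at the emitter: V_E/R_E = (V_BB−0.7−V_E)/R_B + (V_CC−0.2−V_E)/R_C, giving V_E = 0.283 V.
I_C = (V_CC − 0.2 − V_E)/R_C = (6.1 − 0.283)/3.3 = 1.76 mA.
Check: I_B = (3.6 − 0.283)/27 = 0.123 mA, and β·I_B = 12.3 mA > I_C, confirming saturation.

saturation; I_C ≈ 1.8 mA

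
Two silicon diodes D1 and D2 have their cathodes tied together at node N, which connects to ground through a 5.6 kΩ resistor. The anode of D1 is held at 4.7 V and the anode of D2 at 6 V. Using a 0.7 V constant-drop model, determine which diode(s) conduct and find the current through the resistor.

Assume both conduct. Then node N would need to be at both 4.7−0.7 = 4 V and 6−0.7 = 5.3 V, which is impossible.
Assume only D2 conducts: V_N = 6 − 0.7 = 5.3 V, so I_R = 5.3/5.6 = 0.946 mA.
Check D1: its anode-to-cathode voltage is 4.7 − 5.3 = -0.6 V < 0.7 V, so it is off. The assumption is consistent.

Only D2 conducts; I_R ≈ 0.95 mA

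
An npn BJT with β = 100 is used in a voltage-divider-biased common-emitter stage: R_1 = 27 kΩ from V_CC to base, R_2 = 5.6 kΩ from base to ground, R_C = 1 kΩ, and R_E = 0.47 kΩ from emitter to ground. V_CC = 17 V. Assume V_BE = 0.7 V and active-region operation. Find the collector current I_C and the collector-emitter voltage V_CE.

Thevenize the base divider: V_Th = V_CC·R_2/(R_1+R_2) = 17×5.6/32.6 = 2.92 V, R_Th = R_1‖R_2 = 4.64 kΩ.
Base-emitter loop: V_Th = I_B·R_Th + V_BE + (β+1)I_B·R_E, so I_B = (2.92 − 0.7) / (4.64 + 101×0.47) = 0.0426 mA.
I_C = β·I_B = 100×0.0426 = 4.26 mA, and I_E = (β+1)I_B = 4.3 mA.
V_CE = V_CC − I_C·R_C − I_E·R_E = 17 − 4.26×1 − 4.3×0.47 = 10.7 V.
V_CE = 10.7 V > 0.2 V confirms active-region operation.

I_C ≈ 4.3 mA, V_CE ≈ 11 V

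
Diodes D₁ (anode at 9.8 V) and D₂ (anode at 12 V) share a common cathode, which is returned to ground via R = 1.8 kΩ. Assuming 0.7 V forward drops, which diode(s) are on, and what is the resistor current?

Assume both conduct. Then node N would need to be at both 9.8−0.7 = 9.1 V and 12−0.7 = 11.3 V, which is impossible.
Assume only D₂ conducts: V_N = 12 − 0.7 = 11.3 V, so I_R = 11.3/1.8 = 6.28 mA.
Check D₁: its anode-to-cathode voltage is 9.8 − 11.3 = -1.5 V < 0.7 V, so it is off. The assumption is consistent.

Only D₂ conducts; I_R ≈ 6.3 mA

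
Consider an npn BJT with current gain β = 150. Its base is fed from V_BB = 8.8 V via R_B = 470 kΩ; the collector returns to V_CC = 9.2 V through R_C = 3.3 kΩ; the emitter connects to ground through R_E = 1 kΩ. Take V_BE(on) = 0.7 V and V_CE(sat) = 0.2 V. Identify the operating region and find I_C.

Assume active. Base-emitter loop: I_B = (V_BB − V_BE)/(R_B + (β+1)R_E) = (8.8 − 0.7)/(470 + 151×1) = 0.013 mA.
I_C = β·I_B = 150×0.013 = 1.96 mA.
V_CE = V_CC − I_C·R_C − I_E·R_E = 9.2 − 1.96×3.3 − 1.97×1 = 0.774 V > V_CE(sat), so the active-region assumption holds.

active; I_C ≈ 2 mA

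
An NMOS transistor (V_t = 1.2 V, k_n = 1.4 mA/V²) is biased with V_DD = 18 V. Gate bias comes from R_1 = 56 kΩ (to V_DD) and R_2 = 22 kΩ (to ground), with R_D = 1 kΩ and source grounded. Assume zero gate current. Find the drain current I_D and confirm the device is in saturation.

I_D ≈ 11 mA

V_G = V_DD·R_2/(R_1+R_2) = 18×22/78 = 5.08 V. With the source grounded, V_GS = V_G = 5.08 V.
Assume saturation: I_D = (k_n/2)(V_GS − V_t)² = (1.4/2)×(5.08 − 1.2)² = 0.7×3.88² = 10.5 mA.
V_DS = V_DD − I_D·R_D = 18 − 10.5×1 = 7.48 V.
Saturation requires V_DS ≥ V_GS − V_t = 3.88 V; 7.48 ≥ 3.88 ✓.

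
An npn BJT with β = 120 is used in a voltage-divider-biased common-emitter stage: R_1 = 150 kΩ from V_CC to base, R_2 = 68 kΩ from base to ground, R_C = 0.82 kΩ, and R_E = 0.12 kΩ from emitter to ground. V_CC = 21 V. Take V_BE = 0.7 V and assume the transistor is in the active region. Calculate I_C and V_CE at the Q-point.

I_C ≈ 11 mA, V_CE ≈ 10 V

Thevenize the base divider: V_Th = V_CC·R_2/(R_1+R_2) = 21×68/218 = 6.55 V, R_Th = R_1‖R_2 = 46.8 kΩ.
Base-emitter loop: V_Th = I_B·R_Th + V_BE + (β+1)I_B·R_E, so I_B = (6.55 − 0.7) / (46.8 + 121×0.12) = 0.0954 mA.
I_C = β·I_B = 120×0.0954 = 11.5 mA, and I_E = (β+1)I_B = 11.5 mA.
V_CE = V_CC − I_C·R_C − I_E·R_E = 21 − 11.5×0.82 − 11.5×0.12 = 10.2 V.
V_CE = 10.2 V > 0.2 V confirms active-region operation.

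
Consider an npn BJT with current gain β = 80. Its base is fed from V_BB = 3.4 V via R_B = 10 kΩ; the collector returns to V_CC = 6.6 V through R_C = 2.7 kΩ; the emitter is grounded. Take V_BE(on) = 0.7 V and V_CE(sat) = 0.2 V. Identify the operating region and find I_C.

Assume active: I_B = (3.4 − 0.7)/10 = 0.27 mA, giving I_C = β·I_B = 21.6 mA.
But then V_CE = 6.6 − 21.6×2.7 = -51.7 V < V_CE(sat) = 0.2 V — impossible in the active region.
So the transistor is saturated. With V_CE = 0.2 V, I_C = (V_CC − 0.2)/R_C = 6.4/2.7 = 2.37 mA.
Check: β·I_B = 21.6 mA > I_C = 2.37 mA, confirming saturation.

saturation; I_C ≈ 2.4 mA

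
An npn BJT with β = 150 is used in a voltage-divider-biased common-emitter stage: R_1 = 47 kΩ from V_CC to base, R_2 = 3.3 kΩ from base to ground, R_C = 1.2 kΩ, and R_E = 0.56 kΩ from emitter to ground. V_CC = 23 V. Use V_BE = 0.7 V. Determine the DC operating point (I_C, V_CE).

I_C ≈ 1.4 mA, V_CE ≈ 21 V

Thevenize the base divider: V_Th = V_CC·R_2/(R_1+R_2) = 23×3.3/50.3 = 1.51 V, R_Th = R_1‖R_2 = 3.08 kΩ.
Base-emitter loop: V_Th = I_B·R_Th + V_BE + (β+1)I_B·R_E, so I_B = (1.51 − 0.7) / (3.08 + 151×0.56) = 0.00923 mA.
I_C = β·I_B = 150×0.00923 = 1.38 mA, and I_E = (β+1)I_B = 1.39 mA.
V_CE = V_CC − I_C·R_C − I_E·R_E = 23 − 1.38×1.2 − 1.39×0.56 = 20.6 V.
V_CE = 20.6 V > 0.2 V confirms active-region operation.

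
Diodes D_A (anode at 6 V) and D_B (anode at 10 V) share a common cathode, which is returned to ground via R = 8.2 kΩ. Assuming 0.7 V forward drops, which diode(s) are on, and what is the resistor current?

Assume both conduct. Then node N would need to be at both 6−0.7 = 5.3 V and 10−0.7 = 9.3 V, which is impossible.
Assume only D_B conducts: V_N = 10 − 0.7 = 9.3 V, so I_R = 9.3/8.2 = 1.13 mA.
Check D_A: its anode-to-cathode voltage is 6 − 9.3 = -3.3 V < 0.7 V, so it is off. The assumption is consistent.

Only D_B conducts; I_R ≈ 1.1 mA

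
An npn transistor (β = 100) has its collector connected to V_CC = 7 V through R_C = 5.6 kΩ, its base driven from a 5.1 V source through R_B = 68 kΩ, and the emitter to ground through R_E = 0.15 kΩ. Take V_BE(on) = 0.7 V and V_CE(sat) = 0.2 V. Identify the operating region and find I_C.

Assume active: I_B = (5.1 − 0.7)/(68 + 101×0.15) = 0.0529 mA, I_C = β·I_B = 5.29 mA.
Then V_CE = 7 − 5.29×5.6 − 5.34×0.15 = -23.4 V < 0.2 V — the active assumption fails.
Re-solve with V_CE = 0.2 V. KCL at the emitter: V_E/R_E = (V_BB−0.7−V_E)/R_B + (V_CC−0.2−V_E)/R_C, giving V_E = 0.186 V.
I_C = (V_CC − 0.2 − V_E)/R_C = (6.8 − 0.186)/5.6 = 1.18 mA.
Check: I_B = (4.4 − 0.186)/68 = 0.062 mA, and β·I_B = 6.2 mA > I_C, confirming saturation.

saturation; I_C ≈ 1.2 mA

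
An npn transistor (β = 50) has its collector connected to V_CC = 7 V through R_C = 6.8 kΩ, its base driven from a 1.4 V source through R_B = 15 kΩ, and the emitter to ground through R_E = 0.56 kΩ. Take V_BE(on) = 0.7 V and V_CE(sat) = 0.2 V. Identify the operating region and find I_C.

Assume active. Base-emitter loop: I_B = (V_BB − V_BE)/(R_B + (β+1)R_E) = (1.4 − 0.7)/(15 + 51×0.56) = 0.0161 mA.
I_C = β·I_B = 50×0.0161 = 0.803 mA.
V_CE = V_CC − I_C·R_C − I_E·R_E = 7 − 0.803×6.8 − 0.82×0.56 = 1.08 V > V_CE(sat), so the active-region assumption holds.

active; I_C ≈ 0.8 mA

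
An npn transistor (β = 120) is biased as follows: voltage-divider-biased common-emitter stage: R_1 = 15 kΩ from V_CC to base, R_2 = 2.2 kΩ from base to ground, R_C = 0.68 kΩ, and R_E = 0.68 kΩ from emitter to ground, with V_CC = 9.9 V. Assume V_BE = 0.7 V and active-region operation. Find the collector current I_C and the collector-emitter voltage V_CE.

I_C ≈ 0.81 mA, V_CE ≈ 8.8 V

Thevenize the base divider: V_Th = V_CC·R_2/(R_1+R_2) = 9.9×2.2/17.2 = 1.27 V, R_Th = R_1‖R_2 = 1.92 kΩ.
Base-emitter loop: V_Th = I_B·R_Th + V_BE + (β+1)I_B·R_E, so I_B = (1.27 − 0.7) / (1.92 + 121×0.68) = 0.00673 mA.
I_C = β·I_B = 120×0.00673 = 0.807 mA, and I_E = (β+1)I_B = 0.814 mA.
V_CE = V_CC − I_C·R_C − I_E·R_E = 9.9 − 0.807×0.68 − 0.814×0.68 = 8.8 V.
V_CE = 8.8 V > 0.2 V confirms active-region operation.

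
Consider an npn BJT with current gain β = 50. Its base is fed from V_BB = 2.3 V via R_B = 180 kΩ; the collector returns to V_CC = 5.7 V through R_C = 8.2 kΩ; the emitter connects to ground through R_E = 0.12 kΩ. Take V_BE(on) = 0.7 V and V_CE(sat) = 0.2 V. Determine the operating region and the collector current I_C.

Assume active. Base-emitter loop: I_B = (V_BB − V_BE)/(R_B + (β+1)R_E) = (2.3 − 0.7)/(180 + 51×0.12) = 0.0086 mA.
I_C = β·I_B = 50×0.0086 = 0.43 mA.
V_CE = V_CC − I_C·R_C − I_E·R_E = 5.7 − 0.43×8.2 − 0.438×0.12 = 2.12 V > V_CE(sat), so the active-region assumption holds.

active; I_C ≈ 0.43 mA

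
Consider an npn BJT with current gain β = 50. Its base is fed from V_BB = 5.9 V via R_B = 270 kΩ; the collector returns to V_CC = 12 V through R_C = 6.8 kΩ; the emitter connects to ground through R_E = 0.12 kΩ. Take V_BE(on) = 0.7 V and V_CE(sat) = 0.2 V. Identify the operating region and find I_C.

active; I_C ≈ 0.94 mA

Assume active. Base-emitter loop: I_B = (V_BB − V_BE)/(R_B + (β+1)R_E) = (5.9 − 0.7)/(270 + 51×0.12) = 0.0188 mA.
I_C = β·I_B = 50×0.0188 = 0.942 mA.
V_CE = V_CC − I_C·R_C − I_E·R_E = 12 − 0.942×6.8 − 0.96×0.12 = 5.48 V > V_CE(sat), so the active-region assumption holds.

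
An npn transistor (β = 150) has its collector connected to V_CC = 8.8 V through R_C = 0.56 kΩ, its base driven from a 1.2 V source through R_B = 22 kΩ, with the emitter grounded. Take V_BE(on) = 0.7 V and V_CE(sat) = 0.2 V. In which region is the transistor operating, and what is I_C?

Assume active. Base-emitter loop: I_B = (V_BB − V_BE)/R_B = (1.2 − 0.7)/22 = 0.0227 mA.
I_C = β·I_B = 150×0.0227 = 3.41 mA.
V_CE = V_CC − I_C·R_C = 8.8 − 3.41×0.56 = 6.89 V > V_CE(sat), so the active-region assumption holds.

active; I_C ≈ 3.4 mA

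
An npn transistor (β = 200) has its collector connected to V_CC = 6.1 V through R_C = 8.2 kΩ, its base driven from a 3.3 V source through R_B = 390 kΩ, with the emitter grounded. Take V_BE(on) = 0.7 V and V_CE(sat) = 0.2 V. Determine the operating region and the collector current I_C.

saturation; I_C ≈ 0.72 mA

Assume active: I_B = (3.3 − 0.7)/390 = 0.00667 mA, giving I_C = β·I_B = 1.33 mA.
But then V_CE = 6.1 − 1.33×8.2 = -4.83 V < V_CE(sat) = 0.2 V — impossible in the active region.
So the transistor is saturated. With V_CE = 0.2 V, I_C = (V_CC − 0.2)/R_C = 5.9/8.2 = 0.72 mA.
Check: β·I_B = 1.33 mA > I_C = 0.72 mA, confirming saturation.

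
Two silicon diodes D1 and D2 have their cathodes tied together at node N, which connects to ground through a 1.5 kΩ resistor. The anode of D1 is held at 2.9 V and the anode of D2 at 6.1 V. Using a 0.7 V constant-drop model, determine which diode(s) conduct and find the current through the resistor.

Only D2 conducts; I_R ≈ 3.6 mA

Assume both conduct. Then node N would need to be at both 2.9−0.7 = 2.2 V and 6.1−0.7 = 5.4 V, which is impossible.
Assume only D2 conducts: V_N = 6.1 − 0.7 = 5.4 V, so I_R = 5.4/1.5 = 3.6 mA.
Check D1: its anode-to-cathode voltage is 2.9 − 5.4 = -2.5 V < 0.7 V, so it is off. The assumption is consistent.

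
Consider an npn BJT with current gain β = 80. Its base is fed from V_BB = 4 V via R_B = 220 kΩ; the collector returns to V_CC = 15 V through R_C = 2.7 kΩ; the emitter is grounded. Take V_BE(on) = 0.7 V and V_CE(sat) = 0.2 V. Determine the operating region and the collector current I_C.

active; I_C ≈ 1.2 mA

Assume active. Base-emitter loop: I_B = (V_BB − V_BE)/R_B = (4 − 0.7)/220 = 0.015 mA.
I_C = β·I_B = 80×0.015 = 1.2 mA.
V_CE = V_CC − I_C·R_C = 15 − 1.2×2.7 = 11.8 V > V_CE(sat), so the active-region assumption holds.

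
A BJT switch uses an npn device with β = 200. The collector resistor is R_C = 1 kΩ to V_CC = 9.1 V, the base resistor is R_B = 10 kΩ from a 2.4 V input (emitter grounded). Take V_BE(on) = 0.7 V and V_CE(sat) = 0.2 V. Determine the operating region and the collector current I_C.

Assume active: I_B = (2.4 − 0.7)/10 = 0.17 mA, giving I_C = β·I_B = 34 mA.
But then V_CE = 9.1 − 34×1 = -24.9 V < V_CE(sat) = 0.2 V — impossible in the active region.
So the transistor is saturated. With V_CE = 0.2 V, I_C = (V_CC − 0.2)/R_C = 8.9/1 = 8.9 mA.
Check: β·I_B = 34 mA > I_C = 8.9 mA, confirming saturation.

saturation; I_C ≈ 8.9 mA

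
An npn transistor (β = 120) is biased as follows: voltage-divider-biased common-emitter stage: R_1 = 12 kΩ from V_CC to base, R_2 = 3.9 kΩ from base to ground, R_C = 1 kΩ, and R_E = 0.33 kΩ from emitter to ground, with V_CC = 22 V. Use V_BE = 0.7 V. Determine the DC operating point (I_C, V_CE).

I_C ≈ 13 mA, V_CE ≈ 4.5 V

Thevenize the base divider: V_Th = V_CC·R_2/(R_1+R_2) = 22×3.9/15.9 = 5.4 V, R_Th = R_1‖R_2 = 2.94 kΩ.
Base-emitter loop: V_Th = I_B·R_Th + V_BE + (β+1)I_B·R_E, so I_B = (5.4 − 0.7) / (2.94 + 121×0.33) = 0.11 mA.
I_C = β·I_B = 120×0.11 = 13.1 mA, and I_E = (β+1)I_B = 13.3 mA.
V_CE = V_CC − I_C·R_C − I_E·R_E = 22 − 13.1×1 − 13.3×0.33 = 4.48 V.
V_CE = 4.48 V > 0.2 V confirms active-region operation.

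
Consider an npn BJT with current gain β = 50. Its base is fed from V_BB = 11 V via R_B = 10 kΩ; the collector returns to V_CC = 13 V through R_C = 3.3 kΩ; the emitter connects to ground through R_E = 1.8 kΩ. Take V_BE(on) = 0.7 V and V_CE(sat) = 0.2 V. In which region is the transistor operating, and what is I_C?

saturation; I_C ≈ 2.3 mA

Assume active: I_B = (11 − 0.7)/(10 + 51×1.8) = 0.101 mA, I_C = β·I_B = 5.06 mA.
Then V_CE = 13 − 5.06×3.3 − 5.16×1.8 = -13 V < 0.2 V — the active assumption fails.
Re-solve with V_CE = 0.2 V. KCL at the emitter: V_E/R_E = (V_BB−0.7−V_E)/R_B + (V_CC−0.2−V_E)/R_C, giving V_E = 5.12 V.
I_C = (V_CC − 0.2 − V_E)/R_C = (12.8 − 5.12)/3.3 = 2.33 mA.
Check: I_B = (10.3 − 5.12)/10 = 0.518 mA, and β·I_B = 25.9 mA > I_C, confirming saturation.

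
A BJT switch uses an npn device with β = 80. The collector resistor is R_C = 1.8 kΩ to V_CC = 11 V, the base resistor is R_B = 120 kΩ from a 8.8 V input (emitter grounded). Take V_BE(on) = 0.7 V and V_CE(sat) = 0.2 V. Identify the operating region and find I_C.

Assume active. Base-emitter loop: I_B = (V_BB − V_BE)/R_B = (8.8 − 0.7)/120 = 0.0675 mA.
I_C = β·I_B = 80×0.0675 = 5.4 mA.
V_CE = V_CC − I_C·R_C = 11 − 5.4×1.8 = 1.28 V > V_CE(sat), so the active-region assumption holds.

active; I_C ≈ 5.4 mA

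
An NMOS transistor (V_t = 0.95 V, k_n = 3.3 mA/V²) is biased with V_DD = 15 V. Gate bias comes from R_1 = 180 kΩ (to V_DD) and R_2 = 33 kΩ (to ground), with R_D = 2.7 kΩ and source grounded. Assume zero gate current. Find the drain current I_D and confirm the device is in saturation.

I_D ≈ 3.1 mA

V_G = V_DD·R_2/(R_1+R_2) = 15×33/213 = 2.32 V. With the source grounded, V_GS = V_G = 2.32 V.
Assume saturation: I_D = (k_n/2)(V_GS − V_t)² = (3.3/2)×(2.32 − 0.95)² = 1.65×1.37² = 3.11 mA.
V_DS = V_DD − I_D·R_D = 15 − 3.11×2.7 = 6.59 V.
Saturation requires V_DS ≥ V_GS − V_t = 1.37 V; 6.59 ≥ 1.37 ✓.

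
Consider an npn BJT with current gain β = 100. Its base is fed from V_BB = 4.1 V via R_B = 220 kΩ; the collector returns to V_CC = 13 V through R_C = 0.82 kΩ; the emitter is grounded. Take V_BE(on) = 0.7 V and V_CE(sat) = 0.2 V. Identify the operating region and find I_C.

Assume active. Base-emitter loop: I_B = (V_BB − V_BE)/R_B = (4.1 − 0.7)/220 = 0.0155 mA.
I_C = β·I_B = 100×0.0155 = 1.55 mA.
V_CE = V_CC − I_C·R_C = 13 − 1.55×0.82 = 11.7 V > V_CE(sat), so the active-region assumption holds.

active; I_C ≈ 1.5 mA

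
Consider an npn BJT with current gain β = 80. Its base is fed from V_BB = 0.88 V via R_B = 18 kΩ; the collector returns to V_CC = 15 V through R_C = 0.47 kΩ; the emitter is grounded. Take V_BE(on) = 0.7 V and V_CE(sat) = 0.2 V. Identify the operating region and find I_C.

active; I_C ≈ 0.8 mA

Assume active. Base-emitter loop: I_B = (V_BB − V_BE)/R_B = (0.88 − 0.7)/18 = 0.01 mA.
I_C = β·I_B = 80×0.01 = 0.8 mA.
V_CE = V_CC − I_C·R_C = 15 − 0.8×0.47 = 14.6 V > V_CE(sat), so the active-region assumption holds.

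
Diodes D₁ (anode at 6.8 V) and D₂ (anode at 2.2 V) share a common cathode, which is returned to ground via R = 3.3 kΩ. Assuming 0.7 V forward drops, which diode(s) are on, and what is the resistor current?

Only D₁ conducts; I_R ≈ 1.8 mA

Assume both conduct. Then node N would need to be at both 6.8−0.7 = 6.1 V and 2.2−0.7 = 1.5 V, which is impossible.
Assume only D₁ conducts: V_N = 6.8 − 0.7 = 6.1 V, so I_R = 6.1/3.3 = 1.85 mA.
Check D₂: its anode-to-cathode voltage is 2.2 − 6.1 = -3.9 V < 0.7 V, so it is off. The assumption is consistent.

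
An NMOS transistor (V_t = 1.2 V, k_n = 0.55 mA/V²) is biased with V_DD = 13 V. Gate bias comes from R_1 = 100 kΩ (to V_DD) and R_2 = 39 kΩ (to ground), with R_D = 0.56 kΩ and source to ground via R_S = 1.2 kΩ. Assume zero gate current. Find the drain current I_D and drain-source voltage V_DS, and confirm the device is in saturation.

I_D ≈ 0.71 mA, V_DS ≈ 12 V

V_G = V_DD·R_2/(R_1+R_2) = 13×39/139 = 3.65 V.
Assume saturation: I_D = (k_n/2)(V_GS − V_t)² with V_GS = V_G − I_D·R_S = 3.65 − 1.2·I_D.
Substituting gives 0.396·I_D² − 2.62·I_D + 1.65 = 0, with roots I_D = 0.705 or 5.9 mA.
The root I_D = 5.9 mA gives V_GS = -3.43 V ≤ V_t, so take I_D = 0.705 mA.
Then V_GS = 2.8 V and V_DS = V_DD − I_D(R_D+R_S) = 13 − 0.705×1.76 = 11.8 V.
Saturation requires V_DS ≥ V_GS − V_t = 1.6 V; 11.8 ≥ 1.6 ✓.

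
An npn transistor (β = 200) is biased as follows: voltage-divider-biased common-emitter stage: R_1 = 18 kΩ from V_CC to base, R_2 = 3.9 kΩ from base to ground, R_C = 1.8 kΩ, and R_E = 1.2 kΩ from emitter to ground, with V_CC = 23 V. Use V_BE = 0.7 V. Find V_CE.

V_CE ≈ 15 V

Thevenize the base divider: V_Th = V_CC·R_2/(R_1+R_2) = 23×3.9/21.9 = 4.1 V, R_Th = R_1‖R_2 = 3.21 kΩ.
Base-emitter loop: V_Th = I_B·R_Th + V_BE + (β+1)I_B·R_E, so I_B = (4.1 − 0.7) / (3.21 + 201×1.2) = 0.0139 mA.
I_C = β·I_B = 200×0.0139 = 2.78 mA, and I_E = (β+1)I_B = 2.79 mA.
V_CE = V_CC − I_C·R_C − I_E·R_E = 23 − 2.78×1.8 − 2.79×1.2 = 14.6 V.
V_CE = 14.6 V > 0.2 V confirms active-region operation.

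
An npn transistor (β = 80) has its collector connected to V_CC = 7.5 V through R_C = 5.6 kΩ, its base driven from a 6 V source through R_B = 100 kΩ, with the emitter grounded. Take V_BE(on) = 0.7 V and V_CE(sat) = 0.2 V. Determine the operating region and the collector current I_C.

Assume active: I_B = (6 − 0.7)/100 = 0.053 mA, giving I_C = β·I_B = 4.24 mA.
But then V_CE = 7.5 − 4.24×5.6 = -16.2 V < V_CE(sat) = 0.2 V — impossible in the active region.
So the transistor is saturated. With V_CE = 0.2 V, I_C = (V_CC − 0.2)/R_C = 7.3/5.6 = 1.3 mA.
Check: β·I_B = 4.24 mA > I_C = 1.3 mA, confirming saturation.

saturation; I_C ≈ 1.3 mA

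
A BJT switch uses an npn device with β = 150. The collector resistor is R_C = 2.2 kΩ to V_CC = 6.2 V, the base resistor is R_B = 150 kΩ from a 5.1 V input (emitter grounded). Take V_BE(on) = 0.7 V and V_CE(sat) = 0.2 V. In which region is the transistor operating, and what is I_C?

saturation; I_C ≈ 2.7 mA

Assume active: I_B = (5.1 − 0.7)/150 = 0.0293 mA, giving I_C = β·I_B = 4.4 mA.
But then V_CE = 6.2 − 4.4×2.2 = -3.48 V < V_CE(sat) = 0.2 V — impossible in the active region.
So the transistor is saturated. With V_CE = 0.2 V, I_C = (V_CC − 0.2)/R_C = 6/2.2 = 2.73 mA.
Check: β·I_B = 4.4 mA > I_C = 2.73 mA, confirming saturation.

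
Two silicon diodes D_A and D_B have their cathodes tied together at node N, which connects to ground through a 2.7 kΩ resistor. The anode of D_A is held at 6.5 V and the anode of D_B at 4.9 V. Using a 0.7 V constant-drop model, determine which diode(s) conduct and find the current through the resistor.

Only D_A conducts; I_R ≈ 2.1 mA

Assume both conduct. Then node N would need to be at both 6.5−0.7 = 5.8 V and 4.9−0.7 = 4.2 V, which is impossible.
Assume only D_A conducts: V_N = 6.5 − 0.7 = 5.8 V, so I_R = 5.8/2.7 = 2.15 mA.
Check D_B: its anode-to-cathode voltage is 4.9 − 5.8 = -0.9 V < 0.7 V, so it is off. The assumption is consistent.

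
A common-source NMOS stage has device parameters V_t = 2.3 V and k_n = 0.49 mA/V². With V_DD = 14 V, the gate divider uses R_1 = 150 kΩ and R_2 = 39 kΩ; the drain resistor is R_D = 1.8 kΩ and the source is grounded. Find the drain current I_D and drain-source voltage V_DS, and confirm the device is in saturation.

I_D ≈ 0.085 mA, V_DS ≈ 14 V

V_G = V_DD·R_2/(R_1+R_2) = 14×39/189 = 2.89 V. With the source grounded, V_GS = V_G = 2.89 V.
Assume saturation: I_D = (k_n/2)(V_GS − V_t)² = (0.49/2)×(2.89 − 2.3)² = 0.245×0.589² = 0.085 mA.
V_DS = V_DD − I_D·R_D = 14 − 0.085×1.8 = 13.8 V.
Saturation requires V_DS ≥ V_GS − V_t = 0.589 V; 13.8 ≥ 0.589 ✓.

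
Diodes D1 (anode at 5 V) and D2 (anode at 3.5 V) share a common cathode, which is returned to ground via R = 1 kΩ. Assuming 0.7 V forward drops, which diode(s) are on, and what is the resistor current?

Assume both conduct. Then node N would need to be at both 5−0.7 = 4.3 V and 3.5−0.7 = 2.8 V, which is impossible.
Assume only D1 conducts: V_N = 5 − 0.7 = 4.3 V, so I_R = 4.3/1 = 4.3 mA.
Check D2: its anode-to-cathode voltage is 3.5 − 4.3 = -0.8 V < 0.7 V, so it is off. The assumption is consistent.

Only D1 conducts; I_R ≈ 4.3 mA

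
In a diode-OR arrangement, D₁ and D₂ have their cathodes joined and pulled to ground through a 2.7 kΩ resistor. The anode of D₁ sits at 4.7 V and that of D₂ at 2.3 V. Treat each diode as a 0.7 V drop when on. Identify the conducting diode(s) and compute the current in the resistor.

Assume both conduct. Then node N would need to be at both 4.7−0.7 = 4 V and 2.3−0.7 = 1.6 V, which is impossible.
Assume only D₁ conducts: V_N = 4.7 − 0.7 = 4 V, so I_R = 4/2.7 = 1.48 mA.
Check D₂: its anode-to-cathode voltage is 2.3 − 4 = -1.7 V < 0.7 V, so it is off. The assumption is consistent.

Only D₁ conducts; I_R ≈ 1.5 mA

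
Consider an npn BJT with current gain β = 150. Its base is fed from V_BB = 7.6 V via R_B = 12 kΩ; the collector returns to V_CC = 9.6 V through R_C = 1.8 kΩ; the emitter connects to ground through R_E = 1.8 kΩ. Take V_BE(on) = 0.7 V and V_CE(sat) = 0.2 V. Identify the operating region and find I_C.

Assume active: I_B = (7.6 − 0.7)/(12 + 151×1.8) = 0.0243 mA, I_C = β·I_B = 3.65 mA.
Then V_CE = 9.6 − 3.65×1.8 − 3.67×1.8 = -3.57 V < 0.2 V — the active assumption fails.
Re-solve with V_CE = 0.2 V. KCL at the emitter: V_E/R_E = (V_BB−0.7−V_E)/R_B + (V_CC−0.2−V_E)/R_C, giving V_E = 4.85 V.
I_C = (V_CC − 0.2 − V_E)/R_C = (9.4 − 4.85)/1.8 = 2.53 mA.
Check: I_B = (6.9 − 4.85)/12 = 0.171 mA, and β·I_B = 25.6 mA > I_C, confirming saturation.

saturation; I_C ≈ 2.5 mA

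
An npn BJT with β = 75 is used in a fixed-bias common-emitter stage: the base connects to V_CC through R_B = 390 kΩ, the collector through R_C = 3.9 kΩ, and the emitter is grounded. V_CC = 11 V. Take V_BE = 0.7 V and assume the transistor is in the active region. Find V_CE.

Base loop: V_CC = I_B·R_B + V_BE, so I_B = (11 − 0.7)/390 kΩ = 0.0264 mA.
In the active region I_C = β·I_B = 75 × 0.0264 = 1.98 mA.
Collector loop: V_CE = V_CC − I_C·R_C = 11 − 1.98×3.9 = 3.27 V.
Since V_CE = 3.27 V > V_CE(sat) ≈ 0.2 V, the transistor is in the active region as assumed.

V_CE ≈ 3.3 V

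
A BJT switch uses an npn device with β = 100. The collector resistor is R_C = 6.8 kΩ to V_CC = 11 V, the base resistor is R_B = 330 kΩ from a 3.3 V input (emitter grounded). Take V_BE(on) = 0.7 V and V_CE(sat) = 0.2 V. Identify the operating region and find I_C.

active; I_C ≈ 0.79 mA

Assume active. Base-emitter loop: I_B = (V_BB − V_BE)/R_B = (3.3 − 0.7)/330 = 0.00788 mA.
I_C = β·I_B = 100×0.00788 = 0.788 mA.
V_CE = V_CC − I_C·R_C = 11 − 0.788×6.8 = 5.64 V > V_CE(sat), so the active-region assumption holds.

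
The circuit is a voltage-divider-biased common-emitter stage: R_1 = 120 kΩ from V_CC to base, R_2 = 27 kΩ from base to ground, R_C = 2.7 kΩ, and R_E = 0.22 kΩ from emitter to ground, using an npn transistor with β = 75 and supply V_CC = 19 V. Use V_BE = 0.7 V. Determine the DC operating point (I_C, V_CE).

I_C ≈ 5.4 mA, V_CE ≈ 3.2 V

Thevenize the base divider: V_Th = V_CC·R_2/(R_1+R_2) = 19×27/147 = 3.49 V, R_Th = R_1‖R_2 = 22 kΩ.
Base-emitter loop: V_Th = I_B·R_Th + V_BE + (β+1)I_B·R_E, so I_B = (3.49 − 0.7) / (22 + 76×0.22) = 0.072 mA.
I_C = β·I_B = 75×0.072 = 5.4 mA, and I_E = (β+1)I_B = 5.47 mA.
V_CE = V_CC − I_C·R_C − I_E·R_E = 19 − 5.4×2.7 − 5.47×0.22 = 3.22 V.
V_CE = 3.22 V > 0.2 V confirms active-region operation.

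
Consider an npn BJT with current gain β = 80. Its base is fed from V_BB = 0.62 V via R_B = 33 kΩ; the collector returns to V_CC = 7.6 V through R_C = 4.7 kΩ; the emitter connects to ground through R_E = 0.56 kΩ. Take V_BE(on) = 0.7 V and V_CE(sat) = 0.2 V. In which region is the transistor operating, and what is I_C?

cutoff; I_C ≈ 0

V_BB = 0.62 V ≤ V_BE(on) = 0.7 V, so the base-emitter junction is not forward biased.
The transistor is in cutoff: I_B = I_C = 0.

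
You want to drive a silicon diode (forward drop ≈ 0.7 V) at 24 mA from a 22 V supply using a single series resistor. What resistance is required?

The resistor drops V_S − V_D = 22 − 0.7 = 21.3 V at 24 mA.
R = 21.3 V / 24 mA = 0.888 kΩ.

R ≈ 0.89 kΩ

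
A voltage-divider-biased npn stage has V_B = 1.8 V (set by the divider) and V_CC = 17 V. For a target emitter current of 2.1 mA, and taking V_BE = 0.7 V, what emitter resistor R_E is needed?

V_E = V_B − V_BE = 1.8 − 0.7 = 1.1 V.
R_E = V_E / I_E = 1.1 / 2.1 = 0.524 kΩ.

R_E ≈ 0.52 kΩ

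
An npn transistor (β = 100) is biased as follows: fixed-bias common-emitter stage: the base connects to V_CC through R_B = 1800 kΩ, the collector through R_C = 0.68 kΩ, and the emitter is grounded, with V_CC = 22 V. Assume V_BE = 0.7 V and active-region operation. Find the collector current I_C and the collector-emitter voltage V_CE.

Base loop: V_CC = I_B·R_B + V_BE, so I_B = (22 − 0.7)/1800 kΩ = 0.0118 mA.
In the active region I_C = β·I_B = 100 × 0.0118 = 1.18 mA.
Collector loop: V_CE = V_CC − I_C·R_C = 22 − 1.18×0.68 = 21.2 V.
Since V_CE = 21.2 V > V_CE(sat) ≈ 0.2 V, the transistor is in the active region as assumed.

I_C ≈ 1.2 mA, V_CE ≈ 21 V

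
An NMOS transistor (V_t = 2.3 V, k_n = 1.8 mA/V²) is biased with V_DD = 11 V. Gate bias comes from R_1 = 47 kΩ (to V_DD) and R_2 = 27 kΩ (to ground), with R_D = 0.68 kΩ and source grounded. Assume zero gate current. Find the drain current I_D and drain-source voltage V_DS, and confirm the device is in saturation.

V_G = V_DD·R_2/(R_1+R_2) = 11×27/74 = 4.01 V. With the source grounded, V_GS = V_G = 4.01 V.
Assume saturation: I_D = (k_n/2)(V_GS − V_t)² = (1.8/2)×(4.01 − 2.3)² = 0.9×1.71² = 2.64 mA.
V_DS = V_DD − I_D·R_D = 11 − 2.64×0.68 = 9.2 V.
Saturation requires V_DS ≥ V_GS − V_t = 1.71 V; 9.2 ≥ 1.71 ✓.

I_D ≈ 2.6 mA, V_DS ≈ 9.2 V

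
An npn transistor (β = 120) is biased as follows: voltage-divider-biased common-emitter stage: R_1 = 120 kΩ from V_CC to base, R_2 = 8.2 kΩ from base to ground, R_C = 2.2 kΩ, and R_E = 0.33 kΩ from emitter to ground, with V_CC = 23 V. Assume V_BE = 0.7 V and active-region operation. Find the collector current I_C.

Thevenize the base divider: V_Th = V_CC·R_2/(R_1+R_2) = 23×8.2/128 = 1.47 V, R_Th = R_1‖R_2 = 7.68 kΩ.
Base-emitter loop: V_Th = I_B·R_Th + V_BE + (β+1)I_B·R_E, so I_B = (1.47 − 0.7) / (7.68 + 121×0.33) = 0.0162 mA.
I_C = β·I_B = 120×0.0162 = 1.94 mA, and I_E = (β+1)I_B = 1.96 mA.
V_CE = V_CC − I_C·R_C − I_E·R_E = 23 − 1.94×2.2 − 1.96×0.33 = 18.1 V.
V_CE = 18.1 V > 0.2 V confirms active-region operation.

I_C ≈ 1.9 mA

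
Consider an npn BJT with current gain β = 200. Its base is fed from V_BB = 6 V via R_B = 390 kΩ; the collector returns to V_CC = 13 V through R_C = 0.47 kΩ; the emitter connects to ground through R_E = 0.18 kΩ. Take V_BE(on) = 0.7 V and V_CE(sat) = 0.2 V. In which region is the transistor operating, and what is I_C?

active; I_C ≈ 2.5 mA

Assume active. Base-emitter loop: I_B = (V_BB − V_BE)/(R_B + (β+1)R_E) = (6 − 0.7)/(390 + 201×0.18) = 0.0124 mA.
I_C = β·I_B = 200×0.0124 = 2.49 mA.
V_CE = V_CC − I_C·R_C − I_E·R_E = 13 − 2.49×0.47 − 2.5×0.18 = 11.4 V > V_CE(sat), so the active-region assumption holds.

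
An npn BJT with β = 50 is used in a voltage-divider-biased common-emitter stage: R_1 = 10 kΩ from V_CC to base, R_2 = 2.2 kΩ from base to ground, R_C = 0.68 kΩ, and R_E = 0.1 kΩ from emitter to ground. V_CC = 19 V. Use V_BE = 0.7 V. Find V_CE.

V_CE ≈ 3.6 V

Thevenize the base divider: V_Th = V_CC·R_2/(R_1+R_2) = 19×2.2/12.2 = 3.43 V, R_Th = R_1‖R_2 = 1.8 kΩ.
Base-emitter loop: V_Th = I_B·R_Th + V_BE + (β+1)I_B·R_E, so I_B = (3.43 − 0.7) / (1.8 + 51×0.1) = 0.395 mA.
I_C = β·I_B = 50×0.395 = 19.7 mA, and I_E = (β+1)I_B = 20.1 mA.
V_CE = V_CC − I_C·R_C − I_E·R_E = 19 − 19.7×0.68 − 20.1×0.1 = 3.56 V.
V_CE = 3.56 V > 0.2 V confirms active-region operation.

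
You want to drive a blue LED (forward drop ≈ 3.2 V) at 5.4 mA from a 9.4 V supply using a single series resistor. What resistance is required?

R ≈ 1.1 kΩ

The resistor drops V_S − V_D = 9.4 − 3.2 = 6.2 V at 5.4 mA.
R = 6.2 V / 5.4 mA = 1.15 kΩ.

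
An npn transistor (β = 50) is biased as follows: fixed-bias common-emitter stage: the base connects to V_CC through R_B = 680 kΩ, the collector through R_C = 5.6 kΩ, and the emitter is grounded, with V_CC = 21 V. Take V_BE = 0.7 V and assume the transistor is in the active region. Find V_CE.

V_CE ≈ 13 V

Base loop: V_CC = I_B·R_B + V_BE, so I_B = (21 − 0.7)/680 kΩ = 0.0299 mA.
In the active region I_C = β·I_B = 50 × 0.0299 = 1.49 mA.
Collector loop: V_CE = V_CC − I_C·R_C = 21 − 1.49×5.6 = 12.6 V.
Since V_CE = 12.6 V > V_CE(sat) ≈ 0.2 V, the transistor is in the active region as assumed.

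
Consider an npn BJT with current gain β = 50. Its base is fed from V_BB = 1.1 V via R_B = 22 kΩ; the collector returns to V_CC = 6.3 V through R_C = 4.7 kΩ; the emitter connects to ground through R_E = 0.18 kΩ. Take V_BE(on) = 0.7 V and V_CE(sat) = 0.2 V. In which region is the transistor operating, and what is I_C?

Assume active. Base-emitter loop: I_B = (V_BB − V_BE)/(R_B + (β+1)R_E) = (1.1 − 0.7)/(22 + 51×0.18) = 0.0128 mA.
I_C = β·I_B = 50×0.0128 = 0.641 mA.
V_CE = V_CC − I_C·R_C − I_E·R_E = 6.3 − 0.641×4.7 − 0.654×0.18 = 3.17 V > V_CE(sat), so the active-region assumption holds.

active; I_C ≈ 0.64 mA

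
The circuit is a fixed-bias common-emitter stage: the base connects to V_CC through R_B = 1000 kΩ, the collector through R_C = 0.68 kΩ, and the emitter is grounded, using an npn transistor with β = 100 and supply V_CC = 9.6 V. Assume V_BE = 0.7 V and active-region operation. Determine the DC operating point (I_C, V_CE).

I_C ≈ 0.89 mA, V_CE ≈ 9 V

Base loop: V_CC = I_B·R_B + V_BE, so I_B = (9.6 − 0.7)/1000 kΩ = 0.0089 mA.
In the active region I_C = β·I_B = 100 × 0.0089 = 0.89 mA.
Collector loop: V_CE = V_CC − I_C·R_C = 9.6 − 0.89×0.68 = 8.99 V.
Since V_CE = 8.99 V > V_CE(sat) ≈ 0.2 V, the transistor is in the active region as assumed.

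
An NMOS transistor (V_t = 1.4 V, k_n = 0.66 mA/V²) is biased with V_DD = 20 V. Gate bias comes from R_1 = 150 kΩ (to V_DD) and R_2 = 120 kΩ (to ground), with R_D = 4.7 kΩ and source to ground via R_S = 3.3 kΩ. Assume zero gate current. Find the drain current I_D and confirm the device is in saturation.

V_G = V_DD·R_2/(R_1+R_2) = 20×120/270 = 8.89 V.
Assume saturation: I_D = (k_n/2)(V_GS − V_t)² with V_GS = V_G − I_D·R_S = 8.89 − 3.3·I_D.
Substituting gives 3.59·I_D² − 17.3·I_D + 18.5 = 0, with roots I_D = 1.6 or 3.22 mA.
The root I_D = 3.22 mA gives V_GS = -1.72 V ≤ V_t, so take I_D = 1.6 mA.
Then V_GS = 3.6 V and V_DS = V_DD − I_D(R_D+R_S) = 20 − 1.6×8 = 7.19 V.
Saturation requires V_DS ≥ V_GS − V_t = 2.2 V; 7.19 ≥ 2.2 ✓.

I_D ≈ 1.6 mA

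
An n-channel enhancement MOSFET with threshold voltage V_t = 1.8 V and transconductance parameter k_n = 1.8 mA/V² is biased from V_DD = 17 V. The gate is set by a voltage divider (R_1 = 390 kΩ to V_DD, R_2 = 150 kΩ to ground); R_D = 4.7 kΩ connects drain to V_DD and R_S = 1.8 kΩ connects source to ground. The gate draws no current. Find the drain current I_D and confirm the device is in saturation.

V_G = V_DD·R_2/(R_1+R_2) = 17×150/540 = 4.72 V.
Assume saturation: I_D = (k_n/2)(V_GS − V_t)² with V_GS = V_G − I_D·R_S = 4.72 − 1.8·I_D.
Substituting gives 2.92·I_D² − 10.5·I_D + 7.69 = 0, with roots I_D = 1.03 or 2.56 mA.
The root I_D = 2.56 mA gives V_GS = 0.113 V ≤ V_t, so take I_D = 1.03 mA.
Then V_GS = 2.87 V and V_DS = V_DD − I_D(R_D+R_S) = 17 − 1.03×6.5 = 10.3 V.
Saturation requires V_DS ≥ V_GS − V_t = 1.07 V; 10.3 ≥ 1.07 ✓.

I_D ≈ 1 mA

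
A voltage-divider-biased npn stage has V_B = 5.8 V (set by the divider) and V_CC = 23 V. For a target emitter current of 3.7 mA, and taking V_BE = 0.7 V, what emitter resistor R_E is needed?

V_E = V_B − V_BE = 5.8 − 0.7 = 5.1 V.
R_E = V_E / I_E = 5.1 / 3.7 = 1.38 kΩ.

R_E ≈ 1.4 kΩ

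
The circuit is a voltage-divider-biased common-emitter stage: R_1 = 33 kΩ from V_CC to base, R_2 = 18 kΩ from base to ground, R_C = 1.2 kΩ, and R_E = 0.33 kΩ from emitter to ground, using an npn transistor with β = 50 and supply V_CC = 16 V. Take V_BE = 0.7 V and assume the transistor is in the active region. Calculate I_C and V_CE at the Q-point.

I_C ≈ 8.7 mA, V_CE ≈ 2.7 V

Thevenize the base divider: V_Th = V_CC·R_2/(R_1+R_2) = 16×18/51 = 5.65 V, R_Th = R_1‖R_2 = 11.6 kΩ.
Base-emitter loop: V_Th = I_B·R_Th + V_BE + (β+1)I_B·R_E, so I_B = (5.65 − 0.7) / (11.6 + 51×0.33) = 0.174 mA.
I_C = β·I_B = 50×0.174 = 8.69 mA, and I_E = (β+1)I_B = 8.86 mA.
V_CE = V_CC − I_C·R_C − I_E·R_E = 16 − 8.69×1.2 − 8.86×0.33 = 2.65 V.
V_CE = 2.65 V > 0.2 V confirms active-region operation.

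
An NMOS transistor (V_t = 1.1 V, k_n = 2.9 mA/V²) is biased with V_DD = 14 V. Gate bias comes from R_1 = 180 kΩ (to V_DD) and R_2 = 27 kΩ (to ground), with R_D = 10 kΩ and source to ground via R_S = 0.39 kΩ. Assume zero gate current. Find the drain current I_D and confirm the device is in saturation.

V_G = V_DD·R_2/(R_1+R_2) = 14×27/207 = 1.83 V.
Assume saturation: I_D = (k_n/2)(V_GS − V_t)² with V_GS = V_G − I_D·R_S = 1.83 − 0.39·I_D.
Substituting gives 0.221·I_D² − 1.82·I_D + 0.764 = 0, with roots I_D = 0.444 or 7.81 mA.
The root I_D = 7.81 mA gives V_GS = -1.22 V ≤ V_t, so take I_D = 0.444 mA.
Then V_GS = 1.65 V and V_DS = V_DD − I_D(R_D+R_S) = 14 − 0.444×10.4 = 9.39 V.
Saturation requires V_DS ≥ V_GS − V_t = 0.553 V; 9.39 ≥ 0.553 ✓.

I_D ≈ 0.44 mA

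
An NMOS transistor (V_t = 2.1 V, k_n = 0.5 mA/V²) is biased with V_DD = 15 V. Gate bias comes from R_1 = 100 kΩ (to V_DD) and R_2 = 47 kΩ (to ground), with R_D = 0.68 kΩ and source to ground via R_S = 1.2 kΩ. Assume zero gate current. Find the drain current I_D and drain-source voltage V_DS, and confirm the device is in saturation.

V_G = V_DD·R_2/(R_1+R_2) = 15×47/147 = 4.8 V.
Assume saturation: I_D = (k_n/2)(V_GS − V_t)² with V_GS = V_G − I_D·R_S = 4.8 − 1.2·I_D.
Substituting gives 0.36·I_D² − 2.62·I_D + 1.82 = 0, with roots I_D = 0.777 or 6.49 mA.
The root I_D = 6.49 mA gives V_GS = -3 V ≤ V_t, so take I_D = 0.777 mA.
Then V_GS = 3.86 V and V_DS = V_DD − I_D(R_D+R_S) = 15 − 0.777×1.88 = 13.5 V.
Saturation requires V_DS ≥ V_GS − V_t = 1.76 V; 13.5 ≥ 1.76 ✓.

I_D ≈ 0.78 mA, V_DS ≈ 14 V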